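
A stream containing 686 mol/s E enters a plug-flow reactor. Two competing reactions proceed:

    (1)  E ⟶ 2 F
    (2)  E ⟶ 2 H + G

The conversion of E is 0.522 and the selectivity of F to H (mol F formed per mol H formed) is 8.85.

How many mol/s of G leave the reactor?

36.4 mol/s

Conversion of E: E consumed = 0.522 × 686 = 358.1 mol/s = 1ξ₁ + 1ξ₂.
Selectivity: 2ξ₁ / (2ξ₂) = 8.85 → ξ₁ = 8.85 ξ₂.
Substitute: (1·8.85 + 1) ξ₂ = 358.1 → ξ₂ = 36.35 mol/s, ξ₁ = 321.7 mol/s.
Outlet amounts (n = n₀ + Σ ν·ξ):
  E: 686 − 1(321.7) − 1(36.35) = 327.9
  F: 0 + 2(321.7) = 643.5
  H: 0 + 2(36.35) = 72.71
  G: 0 + 1(36.35) = 36.35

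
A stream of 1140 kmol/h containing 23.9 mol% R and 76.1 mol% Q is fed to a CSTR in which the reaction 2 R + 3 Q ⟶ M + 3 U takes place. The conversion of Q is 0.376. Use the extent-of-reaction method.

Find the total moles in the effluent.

1030 kmol/h

Q reacted = 0.376 × 867.5 = 326.2 kmol/h; ν_Q = −3, so ξ = 326.2/3 = 108.7 kmol/h.
Outlet amounts (n = n₀ + ν ξ):
  R: 272.5 − 2(108.7) = 55
  Q: 867.5 − 3(108.7) = 541.3
  M: 0 + 1(108.7) = 108.7
  U: 0 + 3(108.7) = 326.2
Total out = 55 + 541.3 + 108.7 + 326.2 = 1031 kmol/h.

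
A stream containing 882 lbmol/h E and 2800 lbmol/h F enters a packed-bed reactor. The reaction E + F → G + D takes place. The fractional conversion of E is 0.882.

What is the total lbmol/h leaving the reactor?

3680 lbmol/h

E reacted = 0.882 × 882 = 777.9 lbmol/h; ν_E = −1, so ξ = 777.9/1 = 777.9 lbmol/h.
Outlet amounts (n = n₀ + ν ξ):
  E: 882 − 1(777.9) = 104.1
  F: 2800 − 1(777.9) = 2022
  G: 0 + 1(777.9) = 777.9
  D: 0 + 1(777.9) = 777.9
Total out = 104.1 + 2022 + 777.9 + 777.9 = 3682 lbmol/h.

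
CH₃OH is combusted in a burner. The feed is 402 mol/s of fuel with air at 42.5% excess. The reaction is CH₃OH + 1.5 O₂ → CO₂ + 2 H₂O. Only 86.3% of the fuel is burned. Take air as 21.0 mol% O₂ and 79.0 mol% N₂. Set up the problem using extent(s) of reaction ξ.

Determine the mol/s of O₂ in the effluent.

339 mol/s

Stoichiometric O₂ = 1.5 × 402 = 603 mol/s; O₂ fed = 603 × 1.425 = 859.3 mol/s.
N₂ fed = 859.3 × 79/21 = 3233 mol/s.
Fuel reacted = 0.863 × 402 → ξ = 346.9 mol/s.
Outlet (n = n₀ + ν ξ):
  CH₃OH: 402 − 1(346.9) = 55.07
  O₂: 859.3 − 1.5(346.9) = 338.9
  N₂: 3233 (inert)
  CO₂: 0 + 1(346.9) = 346.9
  H₂O: 0 + 2(346.9) = 693.9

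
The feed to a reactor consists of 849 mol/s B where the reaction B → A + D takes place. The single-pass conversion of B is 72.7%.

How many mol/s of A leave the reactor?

B reacted = 0.727 × 849 = 617.2 mol/s; ν_B = −1, so ξ = 617.2/1 = 617.2 mol/s.
Outlet amounts (n = n₀ + ν ξ):
  B: 849 − 1(617.2) = 231.8
  A: 0 + 1(617.2) = 617.2
  D: 0 + 1(617.2) = 617.2

617 mol/s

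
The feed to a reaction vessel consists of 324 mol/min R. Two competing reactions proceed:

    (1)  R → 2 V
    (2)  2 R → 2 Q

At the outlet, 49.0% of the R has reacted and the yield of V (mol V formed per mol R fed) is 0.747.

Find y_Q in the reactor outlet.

0.0848

Yield of V: 2ξ₁ / 324 = 0.747 → ξ₁ = 121 mol/min.
Conversion of R: 1ξ₁ + 2ξ₂ = 0.49 × 324 = 158.8 → ξ₂ = 18.87 mol/min.
Outlet amounts (n = n₀ + Σ ν·ξ):
  R: 324 − 1(121) − 2(18.87) = 165.2
  V: 0 + 2(121) = 242
  Q: 0 + 2(18.87) = 37.75
Total out = 445 mol/min; y_Q = 37.75 / 445 = 0.08482.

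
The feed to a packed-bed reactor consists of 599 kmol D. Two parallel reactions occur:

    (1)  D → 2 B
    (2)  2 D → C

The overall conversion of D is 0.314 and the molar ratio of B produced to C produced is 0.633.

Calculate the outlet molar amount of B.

Conversion of D: D consumed = 0.314 × 599 = 188.1 kmol = 1ξ₁ + 2ξ₂.
Selectivity: 2ξ₁ / (1ξ₂) = 0.633 → ξ₁ = 0.3165 ξ₂.
Substitute: (1·0.3165 + 2) ξ₂ = 188.1 → ξ₂ = 81.19 kmol, ξ₁ = 25.7 kmol.
Outlet amounts (n = n₀ + Σ ν·ξ):
  D: 599 − 1(25.7) − 2(81.19) = 410.9
  B: 0 + 2(25.7) = 51.4
  C: 0 + 1(81.19) = 81.19

51.4 kmol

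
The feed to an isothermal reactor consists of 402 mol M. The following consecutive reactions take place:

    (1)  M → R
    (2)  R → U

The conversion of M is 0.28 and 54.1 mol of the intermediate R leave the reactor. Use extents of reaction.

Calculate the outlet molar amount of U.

Conversion of M: M consumed = 1ξ₁ = 0.28 × 402 → ξ₁ = 112.6 mol.
R balance: n_R = 0 + 1ξ₁ − 1ξ₂ = 54.1 → ξ₂ = (1·112.6 − 54.1)/1 = 58.46 mol.
Outlet amounts (n = n₀ + Σ ν·ξ):
  M: 402 − 1(112.6) = 289.4
  R: 0 + 1(112.6) − 1(58.46) = 54.1
  U: 0 + 1(58.46) = 58.46

58.5 mol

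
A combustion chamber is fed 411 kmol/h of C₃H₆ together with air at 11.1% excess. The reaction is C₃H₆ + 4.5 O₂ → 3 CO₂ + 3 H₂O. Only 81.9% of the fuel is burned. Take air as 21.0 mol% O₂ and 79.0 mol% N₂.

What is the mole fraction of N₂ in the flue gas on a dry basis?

0.826

Stoichiometric O₂ = 4.5 × 411 = 1850 kmol/h; O₂ fed = 1850 × 1.111 = 2055 kmol/h.
N₂ fed = 2055 × 79/21 = 7730 kmol/h.
Fuel reacted = 0.819 × 411 → ξ = 336.6 kmol/h.
Outlet (n = n₀ + ν ξ):
  C₃H₆: 411 − 1(336.6) = 74.39
  O₂: 2055 − 4.5(336.6) = 540.1
  N₂: 7730 (inert)
  CO₂: 0 + 3(336.6) = 1010
  H₂O: 0 + 3(336.6) = 1010
Dry total = 9354 kmol/h; y_N₂ (dry) = 7730 / 9354 = 0.8264.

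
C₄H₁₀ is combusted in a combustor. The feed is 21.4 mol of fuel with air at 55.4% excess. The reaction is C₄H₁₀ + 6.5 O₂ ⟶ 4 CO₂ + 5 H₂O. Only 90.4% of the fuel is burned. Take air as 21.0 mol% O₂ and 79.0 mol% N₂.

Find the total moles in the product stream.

1080 mol

Stoichiometric O₂ = 6.5 × 21.4 = 139.1 mol; O₂ fed = 139.1 × 1.554 = 216.2 mol.
N₂ fed = 216.2 × 79/21 = 813.2 mol.
Fuel reacted = 0.904 × 21.4 → ξ = 19.35 mol.
Outlet (n = n₀ + ν ξ):
  C₄H₁₀: 21.4 − 1(19.35) = 2.054
  O₂: 216.2 − 6.5(19.35) = 90.41
  N₂: 813.2 (inert)
  CO₂: 0 + 4(19.35) = 77.38
  H₂O: 0 + 5(19.35) = 96.73
Total out = 2.054 + 90.41 + 813.2 + 77.38 + 96.73 = 1080 mol.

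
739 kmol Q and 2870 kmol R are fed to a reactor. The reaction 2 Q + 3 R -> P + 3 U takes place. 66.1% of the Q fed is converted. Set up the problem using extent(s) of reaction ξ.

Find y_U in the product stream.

Q reacted = 0.661 × 739 = 488.5 kmol; ν_Q = −2, so ξ = 488.5/2 = 244.2 kmol.
Outlet amounts (n = n₀ + ν ξ):
  Q: 739 − 2(244.2) = 250.5
  R: 2870 − 3(244.2) = 2137
  P: 0 + 1(244.2) = 244.2
  U: 0 + 3(244.2) = 732.7
Total out = 3365 kmol; y_U = 732.7 / 3365 = 0.2178.

0.218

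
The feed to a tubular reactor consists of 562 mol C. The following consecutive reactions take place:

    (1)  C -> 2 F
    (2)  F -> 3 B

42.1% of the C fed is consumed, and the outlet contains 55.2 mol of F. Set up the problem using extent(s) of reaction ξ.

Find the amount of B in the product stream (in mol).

Conversion of C: C consumed = 1ξ₁ = 0.421 × 562 → ξ₁ = 236.6 mol.
F balance: n_F = 0 + 2ξ₁ − 1ξ₂ = 55.2 → ξ₂ = (2·236.6 − 55.2)/1 = 418 mol.
Outlet amounts (n = n₀ + Σ ν·ξ):
  C: 562 − 1(236.6) = 325.4
  F: 0 + 2(236.6) − 1(418) = 55.2
  B: 0 + 3(418) = 1254

1250 mol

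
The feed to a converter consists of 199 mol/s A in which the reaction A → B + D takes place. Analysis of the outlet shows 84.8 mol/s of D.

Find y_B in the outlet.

For D: n = n₀ + 1ξ → 84.8 = 0 + 1ξ, giving ξ = 84.8 mol/s.
Outlet amounts (n = n₀ + ν ξ):
  A: 199 − 1(84.8) = 114.2
  B: 0 + 1(84.8) = 84.8
  D: 0 + 1(84.8) = 84.8
Total out = 283.8 mol/s; y_B = 84.8 / 283.8 = 0.2988.

0.299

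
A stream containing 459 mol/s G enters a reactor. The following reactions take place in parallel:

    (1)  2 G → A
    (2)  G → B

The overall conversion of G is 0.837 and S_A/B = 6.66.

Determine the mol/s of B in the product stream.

26.8 mol/s

Conversion of G: G consumed = 0.837 × 459 = 384.2 mol/s = 2ξ₁ + 1ξ₂.
Selectivity: 1ξ₁ / (1ξ₂) = 6.66 → ξ₁ = 6.66 ξ₂.
Substitute: (2·6.66 + 1) ξ₂ = 384.2 → ξ₂ = 26.83 mol/s, ξ₁ = 178.7 mol/s.
Outlet amounts (n = n₀ + Σ ν·ξ):
  G: 459 − 2(178.7) − 1(26.83) = 74.82
  A: 0 + 1(178.7) = 178.7
  B: 0 + 1(26.83) = 26.83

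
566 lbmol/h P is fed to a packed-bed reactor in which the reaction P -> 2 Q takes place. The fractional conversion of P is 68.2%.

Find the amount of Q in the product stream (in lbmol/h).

772 lbmol/h

P reacted = 0.682 × 566 = 386 lbmol/h; ν_P = −1, so ξ = 386/1 = 386 lbmol/h.
Outlet amounts (n = n₀ + ν ξ):
  P: 566 − 1(386) = 180
  Q: 0 + 2(386) = 772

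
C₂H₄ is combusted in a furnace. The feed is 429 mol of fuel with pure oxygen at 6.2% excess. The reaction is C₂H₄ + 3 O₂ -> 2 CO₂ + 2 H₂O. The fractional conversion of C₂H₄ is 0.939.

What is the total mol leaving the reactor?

1800 mol

Stoichiometric O₂ = 3 × 429 = 1287 mol; O₂ fed = 1287 × 1.062 = 1367 mol.
Fuel reacted = 0.939 × 429 → ξ = 402.8 mol.
Outlet (n = n₀ + ν ξ):
  C₂H₄: 429 − 1(402.8) = 26.17
  O₂: 1367 − 3(402.8) = 158.3
  CO₂: 0 + 2(402.8) = 805.7
  H₂O: 0 + 2(402.8) = 805.7
Total out = 26.17 + 158.3 + 805.7 + 805.7 = 1796 mol.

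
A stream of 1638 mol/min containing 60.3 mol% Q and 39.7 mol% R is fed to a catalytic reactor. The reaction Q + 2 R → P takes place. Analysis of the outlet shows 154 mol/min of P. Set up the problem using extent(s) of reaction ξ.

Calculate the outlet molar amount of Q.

For P: n = n₀ + 1ξ → 154 = 0 + 1ξ, giving ξ = 154 mol/min.
Outlet amounts (n = n₀ + ν ξ):
  Q: 987.7 − 1(154) = 833.7
  R: 650.3 − 2(154) = 342.3
  P: 0 + 1(154) = 154

834 mol/min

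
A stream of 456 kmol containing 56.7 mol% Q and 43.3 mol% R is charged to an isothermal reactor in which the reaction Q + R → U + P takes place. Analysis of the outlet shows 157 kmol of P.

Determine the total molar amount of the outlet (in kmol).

456 kmol

For P: n = n₀ + 1ξ → 157 = 0 + 1ξ, giving ξ = 157 kmol.
Outlet amounts (n = n₀ + ν ξ):
  Q: 258.6 − 1(157) = 101.6
  R: 197.4 − 1(157) = 40.45
  U: 0 + 1(157) = 157
  P: 0 + 1(157) = 157
Total out = 101.6 + 40.45 + 157 + 157 = 456 kmol.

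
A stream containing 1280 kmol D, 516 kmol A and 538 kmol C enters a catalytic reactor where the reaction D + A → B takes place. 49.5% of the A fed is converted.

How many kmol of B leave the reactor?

255 kmol

A reacted = 0.495 × 516 = 255.4 kmol; ν_A = −1, so ξ = 255.4/1 = 255.4 kmol.
Outlet amounts (n = n₀ + ν ξ):
  D: 1280 − 1(255.4) = 1025
  A: 516 − 1(255.4) = 260.6
  B: 0 + 1(255.4) = 255.4
  C: 538 (inert)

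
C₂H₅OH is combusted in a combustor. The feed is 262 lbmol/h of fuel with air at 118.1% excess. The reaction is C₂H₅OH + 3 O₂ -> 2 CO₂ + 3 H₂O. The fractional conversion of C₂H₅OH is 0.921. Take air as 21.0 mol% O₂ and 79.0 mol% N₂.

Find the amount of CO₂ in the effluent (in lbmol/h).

483 lbmol/h

Stoichiometric O₂ = 3 × 262 = 786 lbmol/h; O₂ fed = 786 × 2.181 = 1714 lbmol/h.
N₂ fed = 1714 × 79/21 = 6449 lbmol/h.
Fuel reacted = 0.921 × 262 → ξ = 241.3 lbmol/h.
Outlet (n = n₀ + ν ξ):
  C₂H₅OH: 262 − 1(241.3) = 20.7
  O₂: 1714 − 3(241.3) = 990.4
  N₂: 6449 (inert)
  CO₂: 0 + 2(241.3) = 482.6
  H₂O: 0 + 3(241.3) = 723.9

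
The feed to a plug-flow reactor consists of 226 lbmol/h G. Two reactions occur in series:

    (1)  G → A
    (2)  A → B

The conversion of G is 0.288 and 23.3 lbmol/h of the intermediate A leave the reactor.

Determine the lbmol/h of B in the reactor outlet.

Conversion of G: G consumed = 1ξ₁ = 0.288 × 226 → ξ₁ = 65.09 lbmol/h.
A balance: n_A = 0 + 1ξ₁ − 1ξ₂ = 23.3 → ξ₂ = (1·65.09 − 23.3)/1 = 41.79 lbmol/h.
Outlet amounts (n = n₀ + Σ ν·ξ):
  G: 226 − 1(65.09) = 160.9
  A: 0 + 1(65.09) − 1(41.79) = 23.3
  B: 0 + 1(41.79) = 41.79

41.8 lbmol/h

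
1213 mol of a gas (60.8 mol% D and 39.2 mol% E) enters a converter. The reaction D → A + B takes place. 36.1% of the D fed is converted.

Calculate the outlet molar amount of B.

266 mol

D reacted = 0.361 × 737.5 = 266.2 mol; ν_D = −1, so ξ = 266.2/1 = 266.2 mol.
Outlet amounts (n = n₀ + ν ξ):
  D: 737.5 − 1(266.2) = 471.3
  A: 0 + 1(266.2) = 266.2
  B: 0 + 1(266.2) = 266.2
  E: 475.5 (inert)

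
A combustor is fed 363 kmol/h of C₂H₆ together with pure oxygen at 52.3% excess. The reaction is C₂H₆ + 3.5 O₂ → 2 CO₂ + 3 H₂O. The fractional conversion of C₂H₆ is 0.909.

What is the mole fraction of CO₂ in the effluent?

0.268

Stoichiometric O₂ = 3.5 × 363 = 1270 kmol/h; O₂ fed = 1270 × 1.523 = 1935 kmol/h.
Fuel reacted = 0.909 × 363 → ξ = 330 kmol/h.
Outlet (n = n₀ + ν ξ):
  C₂H₆: 363 − 1(330) = 33.03
  O₂: 1935 − 3.5(330) = 780.1
  CO₂: 0 + 2(330) = 659.9
  H₂O: 0 + 3(330) = 989.9
Total out = 2463 kmol/h; y_CO₂ = 659.9 / 2463 = 0.2679.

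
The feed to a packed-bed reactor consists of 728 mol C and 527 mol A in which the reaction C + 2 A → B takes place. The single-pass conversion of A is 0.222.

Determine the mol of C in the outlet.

A reacted = 0.222 × 527 = 117 mol; ν_A = −2, so ξ = 117/2 = 58.5 mol.
Outlet amounts (n = n₀ + ν ξ):
  C: 728 − 1(58.5) = 669.5
  A: 527 − 2(58.5) = 410
  B: 0 + 1(58.5) = 58.5

670 mol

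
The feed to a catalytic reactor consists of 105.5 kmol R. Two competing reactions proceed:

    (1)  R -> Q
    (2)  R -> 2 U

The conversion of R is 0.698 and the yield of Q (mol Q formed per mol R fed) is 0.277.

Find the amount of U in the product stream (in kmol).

Yield of Q: 1ξ₁ / 105.5 = 0.277 → ξ₁ = 29.22 kmol.
Conversion of R: 1ξ₁ + 1ξ₂ = 0.698 × 105.5 = 73.64 → ξ₂ = 44.42 kmol.
Outlet amounts (n = n₀ + Σ ν·ξ):
  R: 105.5 − 1(29.22) − 1(44.42) = 31.86
  Q: 0 + 1(29.22) = 29.22
  U: 0 + 2(44.42) = 88.83

88.8 kmol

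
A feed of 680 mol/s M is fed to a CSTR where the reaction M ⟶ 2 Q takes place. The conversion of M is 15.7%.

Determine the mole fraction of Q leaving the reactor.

0.271

M reacted = 0.157 × 680 = 106.8 mol/s; ν_M = −1, so ξ = 106.8/1 = 106.8 mol/s.
Outlet amounts (n = n₀ + ν ξ):
  M: 680 − 1(106.8) = 573.2
  Q: 0 + 2(106.8) = 213.5
Total out = 786.8 mol/s; y_Q = 213.5 / 786.8 = 0.2714.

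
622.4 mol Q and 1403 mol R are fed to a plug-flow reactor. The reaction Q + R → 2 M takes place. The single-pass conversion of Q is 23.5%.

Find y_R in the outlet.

Q reacted = 0.235 × 622.4 = 146.3 mol; ν_Q = −1, so ξ = 146.3/1 = 146.3 mol.
Outlet amounts (n = n₀ + ν ξ):
  Q: 622.4 − 1(146.3) = 476.1
  R: 1403 − 1(146.3) = 1257
  M: 0 + 2(146.3) = 292.5
Total out = 2025 mol; y_R = 1257 / 2025 = 0.6205.

0.62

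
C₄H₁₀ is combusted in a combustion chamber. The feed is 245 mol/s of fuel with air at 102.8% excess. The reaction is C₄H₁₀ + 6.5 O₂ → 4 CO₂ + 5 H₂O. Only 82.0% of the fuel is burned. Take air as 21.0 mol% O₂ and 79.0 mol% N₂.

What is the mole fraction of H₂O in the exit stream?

Stoichiometric O₂ = 6.5 × 245 = 1592 mol/s; O₂ fed = 1592 × 2.028 = 3230 mol/s.
N₂ fed = 3230 × 79/21 = 12150 mol/s.
Fuel reacted = 0.82 × 245 → ξ = 200.9 mol/s.
Outlet (n = n₀ + ν ξ):
  C₄H₁₀: 245 − 1(200.9) = 44.1
  O₂: 3230 − 6.5(200.9) = 1924
  N₂: 12150 (inert)
  CO₂: 0 + 4(200.9) = 803.6
  H₂O: 0 + 5(200.9) = 1004
Total out = 15930 mol/s; y_H₂O = 1004 / 15930 = 0.06308.

0.0631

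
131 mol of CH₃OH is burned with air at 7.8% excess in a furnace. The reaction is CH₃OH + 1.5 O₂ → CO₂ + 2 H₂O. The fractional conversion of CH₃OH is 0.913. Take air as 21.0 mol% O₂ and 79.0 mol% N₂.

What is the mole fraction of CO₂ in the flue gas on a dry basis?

Stoichiometric O₂ = 1.5 × 131 = 196.5 mol; O₂ fed = 196.5 × 1.078 = 211.8 mol.
N₂ fed = 211.8 × 79/21 = 796.9 mol.
Fuel reacted = 0.913 × 131 → ξ = 119.6 mol.
Outlet (n = n₀ + ν ξ):
  CH₃OH: 131 − 1(119.6) = 11.4
  O₂: 211.8 − 1.5(119.6) = 32.42
  N₂: 796.9 (inert)
  CO₂: 0 + 1(119.6) = 119.6
  H₂O: 0 + 2(119.6) = 239.2
Dry total = 960.3 mol; y_CO₂ (dry) = 119.6 / 960.3 = 0.1245.

0.125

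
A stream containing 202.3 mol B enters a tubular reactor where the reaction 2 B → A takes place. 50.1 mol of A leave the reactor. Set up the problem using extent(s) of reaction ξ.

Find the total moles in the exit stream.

For A: n = n₀ + 1ξ → 50.1 = 0 + 1ξ, giving ξ = 50.1 mol.
Outlet amounts (n = n₀ + ν ξ):
  B: 202.3 − 2(50.1) = 102.1
  A: 0 + 1(50.1) = 50.1
Total out = 102.1 + 50.1 = 152.2 mol.

152 mol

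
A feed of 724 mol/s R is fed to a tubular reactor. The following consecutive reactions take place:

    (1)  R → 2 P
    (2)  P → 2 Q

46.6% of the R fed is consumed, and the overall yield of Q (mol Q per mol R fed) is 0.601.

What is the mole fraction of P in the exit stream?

0.357

Conversion of R: R consumed = 1ξ₁ = 0.466 × 724 → ξ₁ = 337.4 mol/s.
Yield of Q: 2ξ₂ / 724 = 0.601 → ξ₂ = 217.6 mol/s.
Outlet amounts (n = n₀ + Σ ν·ξ):
  R: 724 − 1(337.4) = 386.6
  P: 0 + 2(337.4) − 1(217.6) = 457.2
  Q: 0 + 2(217.6) = 435.1
Total out = 1279 mol/s; y_P = 457.2 / 1279 = 0.3575.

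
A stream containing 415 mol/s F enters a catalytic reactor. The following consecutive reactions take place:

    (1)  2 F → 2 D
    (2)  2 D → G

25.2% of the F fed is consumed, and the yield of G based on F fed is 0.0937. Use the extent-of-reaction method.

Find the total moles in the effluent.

Conversion of F: F consumed = 2ξ₁ = 0.252 × 415 → ξ₁ = 52.29 mol/s.
Yield of G: 1ξ₂ / 415 = 0.0937 → ξ₂ = 38.89 mol/s.
Outlet amounts (n = n₀ + Σ ν·ξ):
  F: 415 − 2(52.29) = 310.4
  D: 0 + 2(52.29) − 2(38.89) = 26.81
  G: 0 + 1(38.89) = 38.89
Total out = 310.4 + 26.81 + 38.89 = 376.1 mol/s.

376 mol/s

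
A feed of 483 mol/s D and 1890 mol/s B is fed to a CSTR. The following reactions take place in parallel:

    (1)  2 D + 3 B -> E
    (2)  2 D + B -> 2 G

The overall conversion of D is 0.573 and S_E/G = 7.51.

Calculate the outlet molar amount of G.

Conversion of D: D consumed = 0.573 × 483 = 276.8 mol/s = 2ξ₁ + 2ξ₂.
Selectivity: 1ξ₁ / (2ξ₂) = 7.51 → ξ₁ = 15.02 ξ₂.
Substitute: (2·15.02 + 2) ξ₂ = 276.8 → ξ₂ = 8.638 mol/s, ξ₁ = 129.7 mol/s.
Outlet amounts (n = n₀ + Σ ν·ξ):
  D: 483 − 2(129.7) − 2(8.638) = 206.2
  B: 1890 − 3(129.7) − 1(8.638) = 1492
  E: 0 + 1(129.7) = 129.7
  G: 0 + 2(8.638) = 17.28

17.3 mol/s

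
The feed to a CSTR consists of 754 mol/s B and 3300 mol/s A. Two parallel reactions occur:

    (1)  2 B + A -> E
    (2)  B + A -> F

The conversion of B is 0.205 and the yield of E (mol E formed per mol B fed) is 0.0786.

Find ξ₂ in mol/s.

Yield of E: 1ξ₁ / 754 = 0.0786 → ξ₁ = 59.26 mol/s.
Conversion of B: 2ξ₁ + 1ξ₂ = 0.205 × 754 = 154.6 → ξ₂ = 36.04 mol/s.
Outlet amounts (n = n₀ + Σ ν·ξ):
  B: 754 − 2(59.26) − 1(36.04) = 599.4
  A: 3300 − 1(59.26) − 1(36.04) = 3205
  E: 0 + 1(59.26) = 59.26
  F: 0 + 1(36.04) = 36.04

ξ₂ = 36 mol/s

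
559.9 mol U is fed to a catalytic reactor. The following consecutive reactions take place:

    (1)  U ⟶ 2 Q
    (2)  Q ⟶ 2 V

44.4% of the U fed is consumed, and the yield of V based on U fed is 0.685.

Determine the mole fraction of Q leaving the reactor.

0.305

Conversion of U: U consumed = 1ξ₁ = 0.444 × 559.9 → ξ₁ = 248.6 mol.
Yield of V: 2ξ₂ / 559.9 = 0.685 → ξ₂ = 191.8 mol.
Outlet amounts (n = n₀ + Σ ν·ξ):
  U: 559.9 − 1(248.6) = 311.3
  Q: 0 + 2(248.6) − 1(191.8) = 305.4
  V: 0 + 2(191.8) = 383.5
Total out = 1000 mol; y_Q = 305.4 / 1000 = 0.3053.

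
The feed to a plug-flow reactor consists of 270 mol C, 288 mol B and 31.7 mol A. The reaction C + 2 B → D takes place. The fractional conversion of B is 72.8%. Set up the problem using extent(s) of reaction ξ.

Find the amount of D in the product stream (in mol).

B reacted = 0.728 × 288 = 209.7 mol; ν_B = −2, so ξ = 209.7/2 = 104.8 mol.
Outlet amounts (n = n₀ + ν ξ):
  C: 270 − 1(104.8) = 165.2
  B: 288 − 2(104.8) = 78.34
  D: 0 + 1(104.8) = 104.8
  A: 31.7 (inert)

105 mol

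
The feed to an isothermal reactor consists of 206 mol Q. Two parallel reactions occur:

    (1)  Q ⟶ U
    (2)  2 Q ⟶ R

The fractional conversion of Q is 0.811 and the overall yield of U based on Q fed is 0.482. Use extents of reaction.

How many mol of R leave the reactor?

Yield of U: 1ξ₁ / 206 = 0.482 → ξ₁ = 99.29 mol.
Conversion of Q: 1ξ₁ + 2ξ₂ = 0.811 × 206 = 167.1 → ξ₂ = 33.89 mol.
Outlet amounts (n = n₀ + Σ ν·ξ):
  Q: 206 − 1(99.29) − 2(33.89) = 38.93
  U: 0 + 1(99.29) = 99.29
  R: 0 + 1(33.89) = 33.89

33.9 mol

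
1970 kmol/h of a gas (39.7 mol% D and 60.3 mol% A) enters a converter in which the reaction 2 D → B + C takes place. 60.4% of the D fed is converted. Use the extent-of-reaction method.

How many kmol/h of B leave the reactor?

D reacted = 0.604 × 782.1 = 472.4 kmol/h; ν_D = −2, so ξ = 472.4/2 = 236.2 kmol/h.
Outlet amounts (n = n₀ + ν ξ):
  D: 782.1 − 2(236.2) = 309.7
  B: 0 + 1(236.2) = 236.2
  C: 0 + 1(236.2) = 236.2
  A: 1188 (inert)

236 kmol/h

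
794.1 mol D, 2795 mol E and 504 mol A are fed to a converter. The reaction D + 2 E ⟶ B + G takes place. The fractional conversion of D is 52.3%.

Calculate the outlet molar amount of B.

415 mol

D reacted = 0.523 × 794.1 = 415.3 mol; ν_D = −1, so ξ = 415.3/1 = 415.3 mol.
Outlet amounts (n = n₀ + ν ξ):
  D: 794.1 − 1(415.3) = 378.8
  E: 2795 − 2(415.3) = 1964
  B: 0 + 1(415.3) = 415.3
  G: 0 + 1(415.3) = 415.3
  A: 504 (inert)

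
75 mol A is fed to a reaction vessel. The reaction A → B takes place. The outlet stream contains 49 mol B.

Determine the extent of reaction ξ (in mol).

ξ = 49 mol

For B: n = n₀ + 1ξ → 49 = 0 + 1ξ, giving ξ = 49 mol.
Outlet amounts (n = n₀ + ν ξ):
  A: 75 − 1(49) = 26
  B: 0 + 1(49) = 49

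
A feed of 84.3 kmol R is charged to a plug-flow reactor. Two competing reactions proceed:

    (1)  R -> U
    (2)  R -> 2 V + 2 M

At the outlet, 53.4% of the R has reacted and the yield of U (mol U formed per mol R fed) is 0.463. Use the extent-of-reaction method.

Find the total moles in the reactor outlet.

102 kmol

Yield of U: 1ξ₁ / 84.3 = 0.463 → ξ₁ = 39.03 kmol.
Conversion of R: 1ξ₁ + 1ξ₂ = 0.534 × 84.3 = 45.02 → ξ₂ = 5.985 kmol.
Outlet amounts (n = n₀ + Σ ν·ξ):
  R: 84.3 − 1(39.03) − 1(5.985) = 39.28
  U: 0 + 1(39.03) = 39.03
  V: 0 + 2(5.985) = 11.97
  M: 0 + 2(5.985) = 11.97
Total out = 39.28 + 39.03 + 11.97 + 11.97 = 102.3 kmol.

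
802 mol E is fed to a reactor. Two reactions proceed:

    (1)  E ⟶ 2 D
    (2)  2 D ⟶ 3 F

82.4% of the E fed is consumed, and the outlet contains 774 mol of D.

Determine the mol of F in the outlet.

822 mol

Conversion of E: E consumed = 1ξ₁ = 0.824 × 802 → ξ₁ = 660.8 mol.
D balance: n_D = 0 + 2ξ₁ − 2ξ₂ = 774 → ξ₂ = (2·660.8 − 774)/2 = 273.8 mol.
Outlet amounts (n = n₀ + Σ ν·ξ):
  E: 802 − 1(660.8) = 141.2
  D: 0 + 2(660.8) − 2(273.8) = 774
  F: 0 + 3(273.8) = 821.5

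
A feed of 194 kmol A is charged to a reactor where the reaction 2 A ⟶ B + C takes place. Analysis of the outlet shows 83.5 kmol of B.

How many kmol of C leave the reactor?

For B: n = n₀ + 1ξ → 83.5 = 0 + 1ξ, giving ξ = 83.5 kmol.
Outlet amounts (n = n₀ + ν ξ):
  A: 194 − 2(83.5) = 27
  B: 0 + 1(83.5) = 83.5
  C: 0 + 1(83.5) = 83.5

83.5 kmol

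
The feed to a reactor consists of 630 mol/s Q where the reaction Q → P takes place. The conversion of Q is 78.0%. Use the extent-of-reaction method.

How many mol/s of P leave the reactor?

491 mol/s

Q reacted = 0.78 × 630 = 491.4 mol/s; ν_Q = −1, so ξ = 491.4/1 = 491.4 mol/s.
Outlet amounts (n = n₀ + ν ξ):
  Q: 630 − 1(491.4) = 138.6
  P: 0 + 1(491.4) = 491.4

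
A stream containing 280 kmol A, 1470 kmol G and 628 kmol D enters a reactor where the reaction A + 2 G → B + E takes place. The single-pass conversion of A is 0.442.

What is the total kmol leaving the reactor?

A reacted = 0.442 × 280 = 123.8 kmol; ν_A = −1, so ξ = 123.8/1 = 123.8 kmol.
Outlet amounts (n = n₀ + ν ξ):
  A: 280 − 1(123.8) = 156.2
  G: 1470 − 2(123.8) = 1222
  B: 0 + 1(123.8) = 123.8
  E: 0 + 1(123.8) = 123.8
  D: 628 (inert)
Total out = 156.2 + 1222 + 123.8 + 123.8 + 628 = 2254 kmol.

2250 kmol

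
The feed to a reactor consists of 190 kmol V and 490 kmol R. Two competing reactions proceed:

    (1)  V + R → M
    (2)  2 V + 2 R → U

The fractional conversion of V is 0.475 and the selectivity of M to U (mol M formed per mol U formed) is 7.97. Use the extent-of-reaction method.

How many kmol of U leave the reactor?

Conversion of V: V consumed = 0.475 × 190 = 90.25 kmol = 1ξ₁ + 2ξ₂.
Selectivity: 1ξ₁ / (1ξ₂) = 7.97 → ξ₁ = 7.97 ξ₂.
Substitute: (1·7.97 + 2) ξ₂ = 90.25 → ξ₂ = 9.052 kmol, ξ₁ = 72.15 kmol.
Outlet amounts (n = n₀ + Σ ν·ξ):
  V: 190 − 1(72.15) − 2(9.052) = 99.75
  R: 490 − 1(72.15) − 2(9.052) = 399.8
  M: 0 + 1(72.15) = 72.15
  U: 0 + 1(9.052) = 9.052

9.05 kmol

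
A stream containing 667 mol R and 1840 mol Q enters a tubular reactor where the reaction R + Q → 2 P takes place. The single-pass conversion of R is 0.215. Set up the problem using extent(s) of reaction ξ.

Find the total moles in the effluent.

R reacted = 0.215 × 667 = 143.4 mol; ν_R = −1, so ξ = 143.4/1 = 143.4 mol.
Outlet amounts (n = n₀ + ν ξ):
  R: 667 − 1(143.4) = 523.6
  Q: 1840 − 1(143.4) = 1697
  P: 0 + 2(143.4) = 286.8
Total out = 523.6 + 1697 + 286.8 = 2507 mol.

2510 mol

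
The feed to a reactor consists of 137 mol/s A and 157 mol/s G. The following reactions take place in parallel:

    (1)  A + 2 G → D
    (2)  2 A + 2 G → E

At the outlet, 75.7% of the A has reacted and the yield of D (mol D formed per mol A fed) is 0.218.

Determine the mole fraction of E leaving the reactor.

Yield of D: 1ξ₁ / 137 = 0.218 → ξ₁ = 29.87 mol/s.
Conversion of A: 1ξ₁ + 2ξ₂ = 0.757 × 137 = 103.7 → ξ₂ = 36.92 mol/s.
Outlet amounts (n = n₀ + Σ ν·ξ):
  A: 137 − 1(29.87) − 2(36.92) = 33.29
  G: 157 − 2(29.87) − 2(36.92) = 23.43
  D: 0 + 1(29.87) = 29.87
  E: 0 + 1(36.92) = 36.92
Total out = 123.5 mol/s; y_E = 36.92 / 123.5 = 0.299.

0.299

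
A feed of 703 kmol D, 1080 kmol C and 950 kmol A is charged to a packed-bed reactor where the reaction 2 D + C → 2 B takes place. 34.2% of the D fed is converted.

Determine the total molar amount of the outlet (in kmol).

D reacted = 0.342 × 703 = 240.4 kmol; ν_D = −2, so ξ = 240.4/2 = 120.2 kmol.
Outlet amounts (n = n₀ + ν ξ):
  D: 703 − 2(120.2) = 462.6
  C: 1080 − 1(120.2) = 959.8
  B: 0 + 2(120.2) = 240.4
  A: 950 (inert)
Total out = 462.6 + 959.8 + 240.4 + 950 = 2613 kmol.

2610 kmol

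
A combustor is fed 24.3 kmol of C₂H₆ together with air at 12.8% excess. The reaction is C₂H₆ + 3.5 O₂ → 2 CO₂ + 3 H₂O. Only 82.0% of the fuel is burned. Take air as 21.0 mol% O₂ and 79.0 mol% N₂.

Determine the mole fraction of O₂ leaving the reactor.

0.0533

Stoichiometric O₂ = 3.5 × 24.3 = 85.05 kmol; O₂ fed = 85.05 × 1.128 = 95.94 kmol.
N₂ fed = 95.94 × 79/21 = 360.9 kmol.
Fuel reacted = 0.82 × 24.3 → ξ = 19.93 kmol.
Outlet (n = n₀ + ν ξ):
  C₂H₆: 24.3 − 1(19.93) = 4.374
  O₂: 95.94 − 3.5(19.93) = 26.2
  N₂: 360.9 (inert)
  CO₂: 0 + 2(19.93) = 39.85
  H₂O: 0 + 3(19.93) = 59.78
Total out = 491.1 kmol; y_O₂ = 26.2 / 491.1 = 0.05334.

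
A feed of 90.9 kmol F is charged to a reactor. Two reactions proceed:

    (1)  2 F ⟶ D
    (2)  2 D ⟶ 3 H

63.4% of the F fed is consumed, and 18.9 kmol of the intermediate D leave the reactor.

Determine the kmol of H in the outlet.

14.9 kmol

Conversion of F: F consumed = 2ξ₁ = 0.634 × 90.9 → ξ₁ = 28.82 kmol.
D balance: n_D = 0 + 1ξ₁ − 2ξ₂ = 18.9 → ξ₂ = (1·28.82 − 18.9)/2 = 4.958 kmol.
Outlet amounts (n = n₀ + Σ ν·ξ):
  F: 90.9 − 2(28.82) = 33.27
  D: 0 + 1(28.82) − 2(4.958) = 18.9
  H: 0 + 3(4.958) = 14.87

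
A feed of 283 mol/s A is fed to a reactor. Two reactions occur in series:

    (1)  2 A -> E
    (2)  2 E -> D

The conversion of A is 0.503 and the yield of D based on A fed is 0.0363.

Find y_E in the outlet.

0.251

Conversion of A: A consumed = 2ξ₁ = 0.503 × 283 → ξ₁ = 71.17 mol/s.
Yield of D: 1ξ₂ / 283 = 0.0363 → ξ₂ = 10.27 mol/s.
Outlet amounts (n = n₀ + Σ ν·ξ):
  A: 283 − 2(71.17) = 140.7
  E: 0 + 1(71.17) − 2(10.27) = 50.63
  D: 0 + 1(10.27) = 10.27
Total out = 201.6 mol/s; y_E = 50.63 / 201.6 = 0.2512.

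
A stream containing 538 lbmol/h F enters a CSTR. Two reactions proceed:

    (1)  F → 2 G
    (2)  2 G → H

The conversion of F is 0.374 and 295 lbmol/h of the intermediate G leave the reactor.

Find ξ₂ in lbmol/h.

ξ₂ = 53.7 lbmol/h

Conversion of F: F consumed = 1ξ₁ = 0.374 × 538 → ξ₁ = 201.2 lbmol/h.
G balance: n_G = 0 + 2ξ₁ − 2ξ₂ = 295 → ξ₂ = (2·201.2 − 295)/2 = 53.71 lbmol/h.
Outlet amounts (n = n₀ + Σ ν·ξ):
  F: 538 − 1(201.2) = 336.8
  G: 0 + 2(201.2) − 2(53.71) = 295
  H: 0 + 1(53.71) = 53.71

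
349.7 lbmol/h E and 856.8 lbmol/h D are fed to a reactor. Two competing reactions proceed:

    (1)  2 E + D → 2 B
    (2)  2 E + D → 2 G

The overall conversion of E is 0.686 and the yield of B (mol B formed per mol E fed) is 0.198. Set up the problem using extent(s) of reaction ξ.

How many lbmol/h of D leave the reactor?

Yield of B: 2ξ₁ / 349.7 = 0.198 → ξ₁ = 34.62 lbmol/h.
Conversion of E: 2ξ₁ + 2ξ₂ = 0.686 × 349.7 = 239.9 → ξ₂ = 85.33 lbmol/h.
Outlet amounts (n = n₀ + Σ ν·ξ):
  E: 349.7 − 2(34.62) − 2(85.33) = 109.8
  D: 856.8 − 1(34.62) − 1(85.33) = 736.9
  B: 0 + 2(34.62) = 69.24
  G: 0 + 2(85.33) = 170.7

737 lbmol/h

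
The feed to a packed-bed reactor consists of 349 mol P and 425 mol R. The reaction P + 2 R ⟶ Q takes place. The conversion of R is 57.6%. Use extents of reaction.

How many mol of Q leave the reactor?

122 mol

R reacted = 0.576 × 425 = 244.8 mol; ν_R = −2, so ξ = 244.8/2 = 122.4 mol.
Outlet amounts (n = n₀ + ν ξ):
  P: 349 − 1(122.4) = 226.6
  R: 425 − 2(122.4) = 180.2
  Q: 0 + 1(122.4) = 122.4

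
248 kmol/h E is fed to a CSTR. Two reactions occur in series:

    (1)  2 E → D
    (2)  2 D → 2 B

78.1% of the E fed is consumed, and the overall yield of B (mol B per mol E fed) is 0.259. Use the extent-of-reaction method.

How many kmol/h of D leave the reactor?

Conversion of E: E consumed = 2ξ₁ = 0.781 × 248 → ξ₁ = 96.84 kmol/h.
Yield of B: 2ξ₂ / 248 = 0.259 → ξ₂ = 32.12 kmol/h.
Outlet amounts (n = n₀ + Σ ν·ξ):
  E: 248 − 2(96.84) = 54.31
  D: 0 + 1(96.84) − 2(32.12) = 32.61
  B: 0 + 2(32.12) = 64.23

32.6 kmol/h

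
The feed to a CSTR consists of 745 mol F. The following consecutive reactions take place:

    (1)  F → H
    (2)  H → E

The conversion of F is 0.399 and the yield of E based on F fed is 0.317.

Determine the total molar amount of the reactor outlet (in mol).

Conversion of F: F consumed = 1ξ₁ = 0.399 × 745 → ξ₁ = 297.3 mol.
Yield of E: 1ξ₂ / 745 = 0.317 → ξ₂ = 236.2 mol.
Outlet amounts (n = n₀ + Σ ν·ξ):
  F: 745 − 1(297.3) = 447.7
  H: 0 + 1(297.3) − 1(236.2) = 61.09
  E: 0 + 1(236.2) = 236.2
Total out = 447.7 + 61.09 + 236.2 = 745 mol.

745 mol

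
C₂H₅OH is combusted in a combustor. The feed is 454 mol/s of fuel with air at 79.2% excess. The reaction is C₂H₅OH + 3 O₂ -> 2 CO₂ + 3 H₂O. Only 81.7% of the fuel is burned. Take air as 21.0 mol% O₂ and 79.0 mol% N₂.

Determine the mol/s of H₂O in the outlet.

1110 mol/s

Stoichiometric O₂ = 3 × 454 = 1362 mol/s; O₂ fed = 1362 × 1.792 = 2441 mol/s.
N₂ fed = 2441 × 79/21 = 9182 mol/s.
Fuel reacted = 0.817 × 454 → ξ = 370.9 mol/s.
Outlet (n = n₀ + ν ξ):
  C₂H₅OH: 454 − 1(370.9) = 83.08
  O₂: 2441 − 3(370.9) = 1328
  N₂: 9182 (inert)
  CO₂: 0 + 2(370.9) = 741.8
  H₂O: 0 + 3(370.9) = 1113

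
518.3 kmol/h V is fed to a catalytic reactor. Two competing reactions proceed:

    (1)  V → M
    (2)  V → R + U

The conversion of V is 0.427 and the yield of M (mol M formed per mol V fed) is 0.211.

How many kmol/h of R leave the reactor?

112 kmol/h

Yield of M: 1ξ₁ / 518.3 = 0.211 → ξ₁ = 109.4 kmol/h.
Conversion of V: 1ξ₁ + 1ξ₂ = 0.427 × 518.3 = 221.3 → ξ₂ = 112 kmol/h.
Outlet amounts (n = n₀ + Σ ν·ξ):
  V: 518.3 − 1(109.4) − 1(112) = 297
  M: 0 + 1(109.4) = 109.4
  R: 0 + 1(112) = 112
  U: 0 + 1(112) = 112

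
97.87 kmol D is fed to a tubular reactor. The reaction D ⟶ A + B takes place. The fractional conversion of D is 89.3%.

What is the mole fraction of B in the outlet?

0.472

D reacted = 0.893 × 97.87 = 87.4 kmol; ν_D = −1, so ξ = 87.4/1 = 87.4 kmol.
Outlet amounts (n = n₀ + ν ξ):
  D: 97.87 − 1(87.4) = 10.47
  A: 0 + 1(87.4) = 87.4
  B: 0 + 1(87.4) = 87.4
Total out = 185.3 kmol; y_B = 87.4 / 185.3 = 0.4717.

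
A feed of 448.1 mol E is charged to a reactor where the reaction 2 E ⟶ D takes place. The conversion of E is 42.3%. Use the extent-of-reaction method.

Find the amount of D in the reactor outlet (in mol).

94.8 mol

E reacted = 0.423 × 448.1 = 189.5 mol; ν_E = −2, so ξ = 189.5/2 = 94.77 mol.
Outlet amounts (n = n₀ + ν ξ):
  E: 448.1 − 2(94.77) = 258.6
  D: 0 + 1(94.77) = 94.77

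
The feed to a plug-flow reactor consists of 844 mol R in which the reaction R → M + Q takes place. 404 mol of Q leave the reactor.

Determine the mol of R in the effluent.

440 mol

For Q: n = n₀ + 1ξ → 404 = 0 + 1ξ, giving ξ = 404 mol.
Outlet amounts (n = n₀ + ν ξ):
  R: 844 − 1(404) = 440
  M: 0 + 1(404) = 404
  Q: 0 + 1(404) = 404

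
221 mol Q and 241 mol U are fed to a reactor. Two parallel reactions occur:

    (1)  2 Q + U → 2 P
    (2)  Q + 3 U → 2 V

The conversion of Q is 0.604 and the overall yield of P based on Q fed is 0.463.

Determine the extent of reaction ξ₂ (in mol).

Yield of P: 2ξ₁ / 221 = 0.463 → ξ₁ = 51.16 mol.
Conversion of Q: 2ξ₁ + 1ξ₂ = 0.604 × 221 = 133.5 → ξ₂ = 31.16 mol.
Outlet amounts (n = n₀ + Σ ν·ξ):
  Q: 221 − 2(51.16) − 1(31.16) = 87.52
  U: 241 − 1(51.16) − 3(31.16) = 96.36
  P: 0 + 2(51.16) = 102.3
  V: 0 + 2(31.16) = 62.32

ξ₂ = 31.2 mol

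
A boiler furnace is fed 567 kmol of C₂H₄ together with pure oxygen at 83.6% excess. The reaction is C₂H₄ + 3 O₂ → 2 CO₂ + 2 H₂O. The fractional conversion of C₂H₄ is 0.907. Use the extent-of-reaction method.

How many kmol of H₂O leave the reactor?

1030 kmol

Stoichiometric O₂ = 3 × 567 = 1701 kmol; O₂ fed = 1701 × 1.836 = 3123 kmol.
Fuel reacted = 0.907 × 567 → ξ = 514.3 kmol.
Outlet (n = n₀ + ν ξ):
  C₂H₄: 567 − 1(514.3) = 52.73
  O₂: 3123 − 3(514.3) = 1580
  CO₂: 0 + 2(514.3) = 1029
  H₂O: 0 + 2(514.3) = 1029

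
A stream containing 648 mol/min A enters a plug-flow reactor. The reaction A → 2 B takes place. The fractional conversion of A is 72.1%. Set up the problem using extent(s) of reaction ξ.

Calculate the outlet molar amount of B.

A reacted = 0.721 × 648 = 467.2 mol/min; ν_A = −1, so ξ = 467.2/1 = 467.2 mol/min.
Outlet amounts (n = n₀ + ν ξ):
  A: 648 − 1(467.2) = 180.8
  B: 0 + 2(467.2) = 934.4

934 mol/min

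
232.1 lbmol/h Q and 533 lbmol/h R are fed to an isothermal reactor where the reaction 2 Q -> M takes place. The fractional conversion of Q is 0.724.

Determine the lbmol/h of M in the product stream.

84 lbmol/h

Q reacted = 0.724 × 232.1 = 168 lbmol/h; ν_Q = −2, so ξ = 168/2 = 84.02 lbmol/h.
Outlet amounts (n = n₀ + ν ξ):
  Q: 232.1 − 2(84.02) = 64.06
  M: 0 + 1(84.02) = 84.02
  R: 533 (inert)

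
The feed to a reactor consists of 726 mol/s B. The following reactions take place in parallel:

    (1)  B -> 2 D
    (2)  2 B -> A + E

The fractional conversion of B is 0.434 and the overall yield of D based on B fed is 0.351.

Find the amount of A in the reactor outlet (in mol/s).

Yield of D: 2ξ₁ / 726 = 0.351 → ξ₁ = 127.4 mol/s.
Conversion of B: 1ξ₁ + 2ξ₂ = 0.434 × 726 = 315.1 → ξ₂ = 93.84 mol/s.
Outlet amounts (n = n₀ + Σ ν·ξ):
  B: 726 − 1(127.4) − 2(93.84) = 410.9
  D: 0 + 2(127.4) = 254.8
  A: 0 + 1(93.84) = 93.84
  E: 0 + 1(93.84) = 93.84

93.8 mol/s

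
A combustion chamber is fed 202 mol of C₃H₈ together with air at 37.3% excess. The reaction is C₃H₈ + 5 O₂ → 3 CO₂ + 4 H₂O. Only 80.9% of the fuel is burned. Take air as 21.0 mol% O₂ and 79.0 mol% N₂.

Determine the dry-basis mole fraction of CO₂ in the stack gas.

0.0776

Stoichiometric O₂ = 5 × 202 = 1010 mol; O₂ fed = 1010 × 1.373 = 1387 mol.
N₂ fed = 1387 × 79/21 = 5217 mol.
Fuel reacted = 0.809 × 202 → ξ = 163.4 mol.
Outlet (n = n₀ + ν ξ):
  C₃H₈: 202 − 1(163.4) = 38.58
  O₂: 1387 − 5(163.4) = 569.6
  N₂: 5217 (inert)
  CO₂: 0 + 3(163.4) = 490.3
  H₂O: 0 + 4(163.4) = 653.7
Dry total = 6315 mol; y_CO₂ (dry) = 490.3 / 6315 = 0.07763.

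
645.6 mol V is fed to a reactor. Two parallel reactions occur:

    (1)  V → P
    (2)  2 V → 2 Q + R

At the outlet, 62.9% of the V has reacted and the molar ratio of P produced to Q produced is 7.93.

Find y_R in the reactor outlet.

0.034

Conversion of V: V consumed = 0.629 × 645.6 = 406.1 mol = 1ξ₁ + 2ξ₂.
Selectivity: 1ξ₁ / (2ξ₂) = 7.93 → ξ₁ = 15.86 ξ₂.
Substitute: (1·15.86 + 2) ξ₂ = 406.1 → ξ₂ = 22.74 mol, ξ₁ = 360.6 mol.
Outlet amounts (n = n₀ + Σ ν·ξ):
  V: 645.6 − 1(360.6) − 2(22.74) = 239.5
  P: 0 + 1(360.6) = 360.6
  Q: 0 + 2(22.74) = 45.47
  R: 0 + 1(22.74) = 22.74
Total out = 668.3 mol; y_R = 22.74 / 668.3 = 0.03402.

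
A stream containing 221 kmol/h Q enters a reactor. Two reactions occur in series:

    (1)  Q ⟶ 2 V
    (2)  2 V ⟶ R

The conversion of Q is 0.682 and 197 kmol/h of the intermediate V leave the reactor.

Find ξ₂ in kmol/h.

Conversion of Q: Q consumed = 1ξ₁ = 0.682 × 221 → ξ₁ = 150.7 kmol/h.
V balance: n_V = 0 + 2ξ₁ − 2ξ₂ = 197 → ξ₂ = (2·150.7 − 197)/2 = 52.22 kmol/h.
Outlet amounts (n = n₀ + Σ ν·ξ):
  Q: 221 − 1(150.7) = 70.28
  V: 0 + 2(150.7) − 2(52.22) = 197
  R: 0 + 1(52.22) = 52.22

ξ₂ = 52.2 kmol/h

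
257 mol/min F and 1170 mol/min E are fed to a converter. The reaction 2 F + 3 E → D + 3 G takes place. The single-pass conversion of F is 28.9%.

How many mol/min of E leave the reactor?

1060 mol/min

F reacted = 0.289 × 257 = 74.27 mol/min; ν_F = −2, so ξ = 74.27/2 = 37.14 mol/min.
Outlet amounts (n = n₀ + ν ξ):
  F: 257 − 2(37.14) = 182.7
  E: 1170 − 3(37.14) = 1059
  D: 0 + 1(37.14) = 37.14
  G: 0 + 3(37.14) = 111.4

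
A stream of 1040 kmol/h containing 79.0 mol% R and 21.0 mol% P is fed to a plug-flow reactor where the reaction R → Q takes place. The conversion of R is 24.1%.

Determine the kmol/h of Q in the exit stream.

R reacted = 0.241 × 821.6 = 198 kmol/h; ν_R = −1, so ξ = 198/1 = 198 kmol/h.
Outlet amounts (n = n₀ + ν ξ):
  R: 821.6 − 1(198) = 623.6
  Q: 0 + 1(198) = 198
  P: 218.4 (inert)

198 kmol/h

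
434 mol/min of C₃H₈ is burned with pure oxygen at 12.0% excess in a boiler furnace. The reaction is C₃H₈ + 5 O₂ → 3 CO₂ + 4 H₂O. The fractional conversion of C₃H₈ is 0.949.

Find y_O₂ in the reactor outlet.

0.113

Stoichiometric O₂ = 5 × 434 = 2170 mol/min; O₂ fed = 2170 × 1.120 = 2430 mol/min.
Fuel reacted = 0.949 × 434 → ξ = 411.9 mol/min.
Outlet (n = n₀ + ν ξ):
  C₃H₈: 434 − 1(411.9) = 22.13
  O₂: 2430 − 5(411.9) = 371.1
  CO₂: 0 + 3(411.9) = 1236
  H₂O: 0 + 4(411.9) = 1647
Total out = 3276 mol/min; y_O₂ = 371.1 / 3276 = 0.1133.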